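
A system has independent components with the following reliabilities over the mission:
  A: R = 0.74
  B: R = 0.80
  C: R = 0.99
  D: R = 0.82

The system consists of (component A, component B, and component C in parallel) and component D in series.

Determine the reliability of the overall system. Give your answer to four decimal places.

Parallel (A, B, and C): 1 − (1 − 0.740000)(1 − 0.800000)(1 − 0.990000) = 0.999480
Series ([0.999480] and D): 0.999480 × 0.820000 = 0.8196

0.8196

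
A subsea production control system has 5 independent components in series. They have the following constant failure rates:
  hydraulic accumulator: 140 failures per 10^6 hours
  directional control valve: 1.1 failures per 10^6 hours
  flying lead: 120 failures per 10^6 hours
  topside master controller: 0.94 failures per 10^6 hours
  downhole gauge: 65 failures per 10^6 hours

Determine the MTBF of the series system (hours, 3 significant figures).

Series of exponential components: λ_sys = Σ λ_i
λ_sys = 0.00014 + 0.0000011 + 0.00012 + 0.00000094 + 0.000065 = 3.2704e-04 /h
MTBF = 1 / λ_sys = 3060 h

3060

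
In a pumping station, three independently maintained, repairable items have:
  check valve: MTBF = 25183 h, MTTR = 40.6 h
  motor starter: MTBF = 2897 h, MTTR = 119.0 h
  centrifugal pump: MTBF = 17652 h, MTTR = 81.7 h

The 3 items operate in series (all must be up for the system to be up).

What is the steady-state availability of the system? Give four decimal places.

0.9546

A(check valve) = MTBF/(MTBF+MTTR) = 25183/(25183+40.6) = 0.998390
A(motor starter) = MTBF/(MTBF+MTTR) = 2897/(2897+119.0) = 0.960544
A(centrifugal pump) = MTBF/(MTBF+MTTR) = 17652/(17652+81.7) = 0.995393
Series availability: 0.998390 × 0.960544 × 0.995393 = 0.9546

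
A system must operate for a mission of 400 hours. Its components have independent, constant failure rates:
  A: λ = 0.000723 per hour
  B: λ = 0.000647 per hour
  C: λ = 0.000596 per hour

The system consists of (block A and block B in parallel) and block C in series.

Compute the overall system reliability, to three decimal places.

R(A) = exp(−0.000723 × 400) = 0.74886
R(B) = exp(−0.000647 × 400) = 0.77198
R(C) = exp(−0.000596 × 400) = 0.78789
Parallel (A and B): 1 − (1 − 0.74886)(1 − 0.77198) = 0.94274
Series ([0.94274] and C): 0.94274 × 0.78789 = 0.743

0.743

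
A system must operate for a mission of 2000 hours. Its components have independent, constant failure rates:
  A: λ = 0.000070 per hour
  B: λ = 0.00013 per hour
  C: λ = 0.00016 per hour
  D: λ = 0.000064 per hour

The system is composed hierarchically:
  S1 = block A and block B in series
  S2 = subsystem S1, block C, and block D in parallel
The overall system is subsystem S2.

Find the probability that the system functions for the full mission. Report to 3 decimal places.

R(A) = exp(−0.000070 × 2000) = 0.86936
R(B) = exp(−0.00013 × 2000) = 0.77105
R(C) = exp(−0.00016 × 2000) = 0.72615
R(D) = exp(−0.000064 × 2000) = 0.87985
Series (A and B): 0.86936 × 0.77105 = 0.67032
Parallel ([0.67032], C, and D): 1 − (1 − 0.67032)(1 − 0.72615)(1 − 0.87985) = 0.989

0.989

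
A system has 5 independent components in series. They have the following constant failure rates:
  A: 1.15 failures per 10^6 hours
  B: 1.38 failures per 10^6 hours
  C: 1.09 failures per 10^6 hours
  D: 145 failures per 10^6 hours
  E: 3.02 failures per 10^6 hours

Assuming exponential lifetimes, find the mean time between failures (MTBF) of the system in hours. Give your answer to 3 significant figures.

Series of exponential components: λ_sys = Σ λ_i
λ_sys = 0.00000115 + 0.00000138 + 0.00000109 + 0.000145 + 0.00000302 = 1.5164e-04 /h
MTBF = 1 / λ_sys = 6590 h

6590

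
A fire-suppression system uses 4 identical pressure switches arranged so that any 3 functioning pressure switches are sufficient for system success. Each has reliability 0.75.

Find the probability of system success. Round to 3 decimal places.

R = Σ_{i=3}^{4} C(4,i) p^i (1−p)^{4−i} with p = 0.75
C(4,3)·0.75^3·0.25^1 = 0.42188
C(4,4)·0.75^4·0.25^0 = 0.31641
Sum = 0.738

0.738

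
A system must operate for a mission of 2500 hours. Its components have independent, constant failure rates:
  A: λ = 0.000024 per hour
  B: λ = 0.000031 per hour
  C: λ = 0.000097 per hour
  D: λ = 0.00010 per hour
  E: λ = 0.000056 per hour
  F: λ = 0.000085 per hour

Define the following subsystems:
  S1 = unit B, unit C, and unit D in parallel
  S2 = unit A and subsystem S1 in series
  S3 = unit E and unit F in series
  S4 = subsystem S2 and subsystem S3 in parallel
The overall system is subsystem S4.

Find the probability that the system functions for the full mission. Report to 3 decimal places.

0.982

R(A) = exp(−0.000024 × 2500) = 0.94176
R(B) = exp(−0.000031 × 2500) = 0.92543
R(C) = exp(−0.000097 × 2500) = 0.78466
R(D) = exp(−0.00010 × 2500) = 0.77880
R(E) = exp(−0.000056 × 2500) = 0.86936
R(F) = exp(−0.000085 × 2500) = 0.80856
Parallel (B, C, and D): 1 − (1 − 0.92543)(1 − 0.78466)(1 − 0.77880) = 0.99645
Series (A and [0.99645]): 0.94176 × 0.99645 = 0.93842
Series (E and F): 0.86936 × 0.80856 = 0.70293
Parallel ([0.93842] and [0.70293]): 1 − (1 − 0.93842)(1 − 0.70293) = 0.982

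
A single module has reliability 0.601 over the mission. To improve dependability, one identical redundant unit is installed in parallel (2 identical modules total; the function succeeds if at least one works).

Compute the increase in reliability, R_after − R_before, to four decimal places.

0.2398

R_before = 0.601
R_after = 1 − (1 − 0.601)^2 = 0.8408
ΔR = 0.8408 − 0.601 = 0.2398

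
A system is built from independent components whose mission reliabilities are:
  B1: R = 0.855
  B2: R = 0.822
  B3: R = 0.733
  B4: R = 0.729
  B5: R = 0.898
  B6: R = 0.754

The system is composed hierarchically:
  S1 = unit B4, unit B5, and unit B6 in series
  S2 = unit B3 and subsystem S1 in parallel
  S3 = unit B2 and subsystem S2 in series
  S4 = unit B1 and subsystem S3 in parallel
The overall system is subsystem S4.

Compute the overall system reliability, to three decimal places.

Series (B4, B5, and B6): 0.72900 × 0.89800 × 0.75400 = 0.49360
Parallel (B3 and [0.49360]): 1 − (1 − 0.73300)(1 − 0.49360) = 0.86479
Series (B2 and [0.86479]): 0.82200 × 0.86479 = 0.71086
Parallel (B1 and [0.71086]): 1 − (1 − 0.85500)(1 − 0.71086) = 0.958

0.958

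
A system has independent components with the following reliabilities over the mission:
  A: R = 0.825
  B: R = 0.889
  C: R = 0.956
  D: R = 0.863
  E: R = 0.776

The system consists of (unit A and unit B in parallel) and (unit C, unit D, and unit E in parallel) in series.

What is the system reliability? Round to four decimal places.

Parallel (A and B): 1 − (1 − 0.825000)(1 − 0.889000) = 0.980575
Parallel (C, D, and E): 1 − (1 − 0.956000)(1 − 0.863000)(1 − 0.776000) = 0.998650
Series ([0.980575] and [0.998650]): 0.980575 × 0.998650 = 0.9793

0.9793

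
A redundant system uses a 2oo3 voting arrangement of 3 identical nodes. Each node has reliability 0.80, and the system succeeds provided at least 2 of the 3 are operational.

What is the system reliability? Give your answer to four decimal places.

R = Σ_{i=2}^{3} C(3,i) p^i (1−p)^{3−i} with p = 0.80
C(3,2)·0.80^2·0.20^1 = 0.384000
C(3,3)·0.80^3·0.20^0 = 0.512000
Sum = 0.8960

0.8960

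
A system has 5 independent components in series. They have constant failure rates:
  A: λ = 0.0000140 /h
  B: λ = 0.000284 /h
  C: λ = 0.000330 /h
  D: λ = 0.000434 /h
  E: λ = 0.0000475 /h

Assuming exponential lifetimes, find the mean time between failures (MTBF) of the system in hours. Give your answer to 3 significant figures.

Series of exponential components: λ_sys = Σ λ_i
λ_sys = 0.0000140 + 0.000284 + 0.000330 + 0.000434 + 0.0000475 = 1.1095e-03 /h
MTBF = 1 / λ_sys = 901 h

901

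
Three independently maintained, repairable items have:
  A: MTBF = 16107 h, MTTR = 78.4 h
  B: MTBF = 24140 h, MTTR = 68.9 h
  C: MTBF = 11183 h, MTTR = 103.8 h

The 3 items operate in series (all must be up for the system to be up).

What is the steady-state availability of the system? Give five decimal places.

A(A) = MTBF/(MTBF+MTTR) = 16107/(16107+78.4) = 0.995156
A(B) = MTBF/(MTBF+MTTR) = 24140/(24140+68.9) = 0.997154
A(C) = MTBF/(MTBF+MTTR) = 11183/(11183+103.8) = 0.990803
Series availability: 0.995156 × 0.997154 × 0.990803 = 0.98320

0.98320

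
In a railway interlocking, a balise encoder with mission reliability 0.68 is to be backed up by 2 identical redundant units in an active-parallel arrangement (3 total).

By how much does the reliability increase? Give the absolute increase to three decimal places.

0.287

R_before = 0.68
R_after = 1 − (1 − 0.68)^3 = 0.967
ΔR = 0.967 − 0.68 = 0.287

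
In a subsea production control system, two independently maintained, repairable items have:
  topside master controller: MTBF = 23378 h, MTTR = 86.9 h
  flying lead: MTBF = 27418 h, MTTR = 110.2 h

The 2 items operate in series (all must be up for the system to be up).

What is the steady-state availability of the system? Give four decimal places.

A(topside master controller) = MTBF/(MTBF+MTTR) = 23378/(23378+86.9) = 0.996297
A(flying lead) = MTBF/(MTBF+MTTR) = 27418/(27418+110.2) = 0.995997
Series availability: 0.996297 × 0.995997 = 0.9923

0.9923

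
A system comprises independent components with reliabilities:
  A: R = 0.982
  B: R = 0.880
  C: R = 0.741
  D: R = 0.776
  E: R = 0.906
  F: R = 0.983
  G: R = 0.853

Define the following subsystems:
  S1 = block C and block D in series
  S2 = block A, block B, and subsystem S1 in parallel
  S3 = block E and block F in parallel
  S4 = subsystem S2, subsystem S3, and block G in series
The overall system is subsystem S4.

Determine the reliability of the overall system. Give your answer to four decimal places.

Series (C and D): 0.741000 × 0.776000 = 0.575016
Parallel (A, B, and [0.575016]): 1 − (1 − 0.982000)(1 − 0.880000)(1 − 0.575016) = 0.999082
Parallel (E and F): 1 − (1 − 0.906000)(1 − 0.983000) = 0.998402
Series ([0.999082], [0.998402], and G): 0.999082 × 0.998402 × 0.853000 = 0.8509

0.8509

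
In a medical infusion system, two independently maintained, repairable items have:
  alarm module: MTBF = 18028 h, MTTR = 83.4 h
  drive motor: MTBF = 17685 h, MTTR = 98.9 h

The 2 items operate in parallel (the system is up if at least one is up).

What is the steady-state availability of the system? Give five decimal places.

A(alarm module) = MTBF/(MTBF+MTTR) = 18028/(18028+83.4) = 0.995395
A(drive motor) = MTBF/(MTBF+MTTR) = 17685/(17685+98.9) = 0.994439
Parallel availability: 1 − (1 − 0.995395)(1 − 0.994439) = 0.99997

0.99997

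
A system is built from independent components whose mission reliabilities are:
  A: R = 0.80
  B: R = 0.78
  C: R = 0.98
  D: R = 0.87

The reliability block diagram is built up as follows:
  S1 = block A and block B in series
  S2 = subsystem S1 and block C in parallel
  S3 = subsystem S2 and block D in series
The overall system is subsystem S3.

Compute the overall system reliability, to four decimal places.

Series (A and B): 0.800000 × 0.780000 = 0.624000
Parallel ([0.624000] and C): 1 − (1 − 0.624000)(1 − 0.980000) = 0.992480
Series ([0.992480] and D): 0.992480 × 0.870000 = 0.8635

0.8635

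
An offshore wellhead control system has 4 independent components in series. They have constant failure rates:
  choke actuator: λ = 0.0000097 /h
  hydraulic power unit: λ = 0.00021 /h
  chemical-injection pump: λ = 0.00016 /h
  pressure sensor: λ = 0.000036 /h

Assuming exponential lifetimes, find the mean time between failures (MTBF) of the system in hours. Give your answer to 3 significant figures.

2410

Series of exponential components: λ_sys = Σ λ_i
λ_sys = 0.0000097 + 0.00021 + 0.00016 + 0.000036 = 4.1570e-04 /h
MTBF = 1 / λ_sys = 2410 h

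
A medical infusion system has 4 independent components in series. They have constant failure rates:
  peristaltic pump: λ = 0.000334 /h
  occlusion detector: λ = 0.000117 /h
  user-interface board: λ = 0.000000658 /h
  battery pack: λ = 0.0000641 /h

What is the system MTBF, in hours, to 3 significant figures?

Series of exponential components: λ_sys = Σ λ_i
λ_sys = 0.000334 + 0.000117 + 0.000000658 + 0.0000641 = 5.1576e-04 /h
MTBF = 1 / λ_sys = 1940 h

1940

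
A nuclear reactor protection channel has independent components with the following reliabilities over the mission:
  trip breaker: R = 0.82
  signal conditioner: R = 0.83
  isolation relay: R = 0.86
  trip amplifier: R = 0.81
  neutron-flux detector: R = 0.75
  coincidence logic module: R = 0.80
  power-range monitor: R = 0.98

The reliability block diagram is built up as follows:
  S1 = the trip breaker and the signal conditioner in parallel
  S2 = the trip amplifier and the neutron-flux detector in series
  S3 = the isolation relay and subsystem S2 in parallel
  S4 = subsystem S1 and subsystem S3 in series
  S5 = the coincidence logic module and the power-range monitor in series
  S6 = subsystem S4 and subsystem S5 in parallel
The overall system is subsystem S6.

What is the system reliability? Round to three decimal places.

0.982

Parallel (trip breaker and signal conditioner): 1 − (1 − 0.82000)(1 − 0.83000) = 0.96940
Series (trip amplifier and neutron-flux detector): 0.81000 × 0.75000 = 0.60750
Parallel (isolation relay and [0.60750]): 1 − (1 − 0.86000)(1 − 0.60750) = 0.94505
Series ([0.96940] and [0.94505]): 0.96940 × 0.94505 = 0.91613
Series (coincidence logic module and power-range monitor): 0.80000 × 0.98000 = 0.78400
Parallel ([0.91613] and [0.78400]): 1 − (1 − 0.91613)(1 − 0.78400) = 0.982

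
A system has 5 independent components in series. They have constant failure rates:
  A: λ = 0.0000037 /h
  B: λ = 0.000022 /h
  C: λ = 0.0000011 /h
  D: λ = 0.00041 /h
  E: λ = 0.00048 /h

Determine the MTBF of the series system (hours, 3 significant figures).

1090

Series of exponential components: λ_sys = Σ λ_i
λ_sys = 0.0000037 + 0.000022 + 0.0000011 + 0.00041 + 0.00048 = 9.1680e-04 /h
MTBF = 1 / λ_sys = 1090 h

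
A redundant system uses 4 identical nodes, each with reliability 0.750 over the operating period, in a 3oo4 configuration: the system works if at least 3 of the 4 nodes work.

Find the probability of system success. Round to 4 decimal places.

R = Σ_{i=3}^{4} C(4,i) p^i (1−p)^{4−i} with p = 0.750
C(4,3)·0.750^3·0.250^1 = 0.421875
C(4,4)·0.750^4·0.250^0 = 0.316406
Sum = 0.7383

0.7383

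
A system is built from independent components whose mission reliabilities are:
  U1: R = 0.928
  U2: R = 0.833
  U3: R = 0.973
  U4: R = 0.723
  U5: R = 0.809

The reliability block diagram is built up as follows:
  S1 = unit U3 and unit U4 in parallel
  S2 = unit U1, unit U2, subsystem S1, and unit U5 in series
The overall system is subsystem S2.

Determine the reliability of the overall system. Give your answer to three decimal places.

Parallel (U3 and U4): 1 − (1 − 0.97300)(1 − 0.72300) = 0.99252
Series (U1, U2, [0.99252], and U5): 0.92800 × 0.83300 × 0.99252 × 0.80900 = 0.621

0.621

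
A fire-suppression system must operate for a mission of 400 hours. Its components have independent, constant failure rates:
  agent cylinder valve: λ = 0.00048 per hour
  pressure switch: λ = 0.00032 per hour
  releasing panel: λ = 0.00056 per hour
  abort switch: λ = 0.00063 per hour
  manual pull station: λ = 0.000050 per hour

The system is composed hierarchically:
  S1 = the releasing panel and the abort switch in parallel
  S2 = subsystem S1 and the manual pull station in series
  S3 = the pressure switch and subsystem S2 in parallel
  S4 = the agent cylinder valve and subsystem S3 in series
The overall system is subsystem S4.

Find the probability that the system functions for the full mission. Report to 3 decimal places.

R(agent cylinder valve) = exp(−0.00048 × 400) = 0.82531
R(pressure switch) = exp(−0.00032 × 400) = 0.87985
R(releasing panel) = exp(−0.00056 × 400) = 0.79932
R(abort switch) = exp(−0.00063 × 400) = 0.77724
R(manual pull station) = exp(−0.000050 × 400) = 0.98020
Parallel (releasing panel and abort switch): 1 − (1 − 0.79932)(1 − 0.77724) = 0.95530
Series ([0.95530] and manual pull station): 0.95530 × 0.98020 = 0.93639
Parallel (pressure switch and [0.93639]): 1 − (1 − 0.87985)(1 − 0.93639) = 0.99236
Series (agent cylinder valve and [0.99236]): 0.82531 × 0.99236 = 0.819

0.819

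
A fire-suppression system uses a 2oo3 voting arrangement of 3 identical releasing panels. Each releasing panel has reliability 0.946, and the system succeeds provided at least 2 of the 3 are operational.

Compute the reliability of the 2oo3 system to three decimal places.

R = Σ_{i=2}^{3} C(3,i) p^i (1−p)^{3−i} with p = 0.946
C(3,2)·0.946^2·0.054^1 = 0.14498
C(3,3)·0.946^3·0.054^0 = 0.84659
Sum = 0.992

0.992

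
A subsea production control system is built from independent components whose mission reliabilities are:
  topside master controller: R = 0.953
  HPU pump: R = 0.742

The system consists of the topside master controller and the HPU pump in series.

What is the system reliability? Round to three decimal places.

0.707

Series (topside master controller and HPU pump): 0.95300 × 0.74200 = 0.707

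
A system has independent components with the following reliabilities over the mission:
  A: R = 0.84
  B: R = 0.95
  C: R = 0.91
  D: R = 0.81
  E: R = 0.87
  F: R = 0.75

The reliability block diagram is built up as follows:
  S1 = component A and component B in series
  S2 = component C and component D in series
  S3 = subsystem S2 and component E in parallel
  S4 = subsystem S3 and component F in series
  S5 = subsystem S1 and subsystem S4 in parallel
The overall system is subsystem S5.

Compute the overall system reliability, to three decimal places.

Series (A and B): 0.84000 × 0.95000 = 0.79800
Series (C and D): 0.91000 × 0.81000 = 0.73710
Parallel ([0.73710] and E): 1 − (1 − 0.73710)(1 − 0.87000) = 0.96582
Series ([0.96582] and F): 0.96582 × 0.75000 = 0.72437
Parallel ([0.79800] and [0.72437]): 1 − (1 − 0.79800)(1 − 0.72437) = 0.944

0.944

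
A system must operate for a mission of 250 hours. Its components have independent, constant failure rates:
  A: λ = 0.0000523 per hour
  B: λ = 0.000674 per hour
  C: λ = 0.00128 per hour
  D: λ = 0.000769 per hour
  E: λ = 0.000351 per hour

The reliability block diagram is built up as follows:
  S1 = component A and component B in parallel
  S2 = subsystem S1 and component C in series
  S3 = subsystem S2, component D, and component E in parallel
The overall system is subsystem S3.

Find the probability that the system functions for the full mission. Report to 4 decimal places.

R(A) = exp(−0.0000523 × 250) = 0.987010
R(B) = exp(−0.000674 × 250) = 0.844931
R(C) = exp(−0.00128 × 250) = 0.726149
R(D) = exp(−0.000769 × 250) = 0.825101
R(E) = exp(−0.000351 × 250) = 0.915990
Parallel (A and B): 1 − (1 − 0.987010)(1 − 0.844931) = 0.997986
Series ([0.997986] and C): 0.997986 × 0.726149 = 0.724687
Parallel ([0.724687], D, and E): 1 − (1 − 0.724687)(1 − 0.825101)(1 − 0.915990) = 0.9960

0.9960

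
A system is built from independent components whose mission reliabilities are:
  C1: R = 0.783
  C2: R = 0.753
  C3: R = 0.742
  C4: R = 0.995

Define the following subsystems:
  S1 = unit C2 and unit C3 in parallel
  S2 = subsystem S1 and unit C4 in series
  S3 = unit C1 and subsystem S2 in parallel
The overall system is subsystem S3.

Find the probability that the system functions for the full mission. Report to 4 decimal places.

0.9852

Parallel (C2 and C3): 1 − (1 − 0.753000)(1 − 0.742000) = 0.936274
Series ([0.936274] and C4): 0.936274 × 0.995000 = 0.931593
Parallel (C1 and [0.931593]): 1 − (1 − 0.783000)(1 − 0.931593) = 0.9852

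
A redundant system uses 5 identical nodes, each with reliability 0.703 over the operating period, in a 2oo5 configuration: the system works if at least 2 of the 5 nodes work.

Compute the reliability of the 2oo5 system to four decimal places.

R = Σ_{i=2}^{5} C(5,i) p^i (1−p)^{5−i} with p = 0.703
C(5,2)·0.703^2·0.297^3 = 0.129473
C(5,3)·0.703^3·0.297^2 = 0.306464
C(5,4)·0.703^4·0.297^1 = 0.362700
C(5,5)·0.703^5·0.297^0 = 0.171703
Sum = 0.9703

0.9703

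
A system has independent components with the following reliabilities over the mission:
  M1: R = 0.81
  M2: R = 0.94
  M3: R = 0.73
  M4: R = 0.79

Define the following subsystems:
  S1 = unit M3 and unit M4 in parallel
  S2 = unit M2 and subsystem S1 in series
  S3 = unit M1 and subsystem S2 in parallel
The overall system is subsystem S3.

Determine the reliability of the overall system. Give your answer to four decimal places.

0.9785

Parallel (M3 and M4): 1 − (1 − 0.730000)(1 − 0.790000) = 0.943300
Series (M2 and [0.943300]): 0.940000 × 0.943300 = 0.886702
Parallel (M1 and [0.886702]): 1 − (1 − 0.810000)(1 − 0.886702) = 0.9785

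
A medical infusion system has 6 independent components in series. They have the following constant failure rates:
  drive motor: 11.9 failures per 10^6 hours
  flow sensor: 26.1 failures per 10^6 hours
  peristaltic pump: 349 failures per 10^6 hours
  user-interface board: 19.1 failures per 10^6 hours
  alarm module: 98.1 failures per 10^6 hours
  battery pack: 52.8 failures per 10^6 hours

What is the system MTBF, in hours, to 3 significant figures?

Series of exponential components: λ_sys = Σ λ_i
λ_sys = 0.0000119 + 0.0000261 + 0.000349 + 0.0000191 + 0.0000981 + 0.0000528 = 5.5700e-04 /h
MTBF = 1 / λ_sys = 1800 h

1800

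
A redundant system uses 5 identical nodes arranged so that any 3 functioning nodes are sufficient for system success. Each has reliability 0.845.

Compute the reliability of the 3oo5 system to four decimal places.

0.9709

R = Σ_{i=3}^{5} C(5,i) p^i (1−p)^{5−i} with p = 0.845
C(5,3)·0.845^3·0.155^2 = 0.144955
C(5,4)·0.845^4·0.155^1 = 0.395120
C(5,5)·0.845^5·0.155^0 = 0.430808
Sum = 0.9709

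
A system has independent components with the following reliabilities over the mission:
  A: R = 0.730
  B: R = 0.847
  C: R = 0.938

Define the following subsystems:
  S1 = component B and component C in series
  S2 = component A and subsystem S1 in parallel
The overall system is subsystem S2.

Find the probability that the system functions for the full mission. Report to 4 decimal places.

Series (B and C): 0.847000 × 0.938000 = 0.794486
Parallel (A and [0.794486]): 1 − (1 − 0.730000)(1 − 0.794486) = 0.9445

0.9445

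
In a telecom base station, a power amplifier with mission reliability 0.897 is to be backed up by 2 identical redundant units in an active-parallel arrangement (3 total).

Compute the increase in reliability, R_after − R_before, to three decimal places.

R_before = 0.897
R_after = 1 − (1 − 0.897)^3 = 0.999
ΔR = 0.999 − 0.897 = 0.102

0.102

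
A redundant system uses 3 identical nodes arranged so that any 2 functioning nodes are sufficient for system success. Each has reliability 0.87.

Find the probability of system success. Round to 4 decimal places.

R = Σ_{i=2}^{3} C(3,i) p^i (1−p)^{3−i} with p = 0.87
C(3,2)·0.87^2·0.13^1 = 0.295191
C(3,3)·0.87^3·0.13^0 = 0.658503
Sum = 0.9537

0.9537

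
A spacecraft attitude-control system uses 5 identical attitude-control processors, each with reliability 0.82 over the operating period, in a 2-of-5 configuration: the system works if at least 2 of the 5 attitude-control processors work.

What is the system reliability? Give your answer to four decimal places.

R = Σ_{i=2}^{5} C(5,i) p^i (1−p)^{5−i} with p = 0.82
C(5,2)·0.82^2·0.18^3 = 0.039214
C(5,3)·0.82^3·0.18^2 = 0.178643
C(5,4)·0.82^4·0.18^1 = 0.406910
C(5,5)·0.82^5·0.18^0 = 0.370740
Sum = 0.9955

0.9955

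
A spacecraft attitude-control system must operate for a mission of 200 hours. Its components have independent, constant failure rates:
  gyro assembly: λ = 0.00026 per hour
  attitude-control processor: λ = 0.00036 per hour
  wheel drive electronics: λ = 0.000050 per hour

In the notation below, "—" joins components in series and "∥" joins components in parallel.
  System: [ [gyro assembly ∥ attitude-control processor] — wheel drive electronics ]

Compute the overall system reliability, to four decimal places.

R(gyro assembly) = exp(−0.00026 × 200) = 0.949329
R(attitude-control processor) = exp(−0.00036 × 200) = 0.930531
R(wheel drive electronics) = exp(−0.000050 × 200) = 0.990050
Parallel (gyro assembly and attitude-control processor): 1 − (1 − 0.949329)(1 − 0.930531) = 0.996480
Series ([0.996480] and wheel drive electronics): 0.996480 × 0.990050 = 0.9866

0.9866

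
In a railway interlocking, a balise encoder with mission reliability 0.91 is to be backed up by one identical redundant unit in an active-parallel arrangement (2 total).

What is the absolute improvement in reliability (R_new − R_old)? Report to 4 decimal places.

0.0819

R_before = 0.91
R_after = 1 − (1 − 0.91)^2 = 0.9919
ΔR = 0.9919 − 0.91 = 0.0819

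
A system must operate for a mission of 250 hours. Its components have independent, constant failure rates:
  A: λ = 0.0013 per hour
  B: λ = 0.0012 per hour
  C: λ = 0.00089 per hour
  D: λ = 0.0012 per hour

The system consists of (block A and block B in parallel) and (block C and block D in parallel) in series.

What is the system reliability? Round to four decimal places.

0.8801

R(A) = exp(−0.0013 × 250) = 0.722527
R(B) = exp(−0.0012 × 250) = 0.740818
R(C) = exp(−0.00089 × 250) = 0.800515
R(D) = exp(−0.0012 × 250) = 0.740818
Parallel (A and B): 1 − (1 − 0.722527)(1 − 0.740818) = 0.928084
Parallel (C and D): 1 − (1 − 0.800515)(1 − 0.740818) = 0.948297
Series ([0.928084] and [0.948297]): 0.928084 × 0.948297 = 0.8801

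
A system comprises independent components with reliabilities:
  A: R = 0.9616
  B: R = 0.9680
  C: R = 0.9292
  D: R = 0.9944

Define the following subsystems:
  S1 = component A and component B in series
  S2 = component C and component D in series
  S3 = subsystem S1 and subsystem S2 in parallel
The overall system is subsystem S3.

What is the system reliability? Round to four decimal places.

0.9947

Series (A and B): 0.961600 × 0.968000 = 0.930829
Series (C and D): 0.929200 × 0.994400 = 0.923996
Parallel ([0.930829] and [0.923996]): 1 − (1 − 0.930829)(1 − 0.923996) = 0.9947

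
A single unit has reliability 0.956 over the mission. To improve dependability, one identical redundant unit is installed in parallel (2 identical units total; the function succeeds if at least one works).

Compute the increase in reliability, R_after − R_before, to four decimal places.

R_before = 0.956
R_after = 1 − (1 − 0.956)^2 = 0.9981
ΔR = 0.9981 − 0.956 = 0.0421

0.0421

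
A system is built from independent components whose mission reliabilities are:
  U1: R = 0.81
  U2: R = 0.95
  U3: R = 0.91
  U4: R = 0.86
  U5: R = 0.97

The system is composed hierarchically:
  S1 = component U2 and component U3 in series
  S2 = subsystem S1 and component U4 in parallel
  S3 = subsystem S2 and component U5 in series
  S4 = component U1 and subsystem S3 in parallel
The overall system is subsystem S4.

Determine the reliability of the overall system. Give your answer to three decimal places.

0.991

Series (U2 and U3): 0.95000 × 0.91000 = 0.86450
Parallel ([0.86450] and U4): 1 − (1 − 0.86450)(1 − 0.86000) = 0.98103
Series ([0.98103] and U5): 0.98103 × 0.97000 = 0.95160
Parallel (U1 and [0.95160]): 1 − (1 − 0.81000)(1 − 0.95160) = 0.991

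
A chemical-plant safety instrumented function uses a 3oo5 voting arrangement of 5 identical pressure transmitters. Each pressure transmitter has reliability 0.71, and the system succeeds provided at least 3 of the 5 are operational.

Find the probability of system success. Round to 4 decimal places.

0.8499

R = Σ_{i=3}^{5} C(5,i) p^i (1−p)^{5−i} with p = 0.71
C(5,3)·0.71^3·0.29^2 = 0.301003
C(5,4)·0.71^4·0.29^1 = 0.368469
C(5,5)·0.71^5·0.29^0 = 0.180423
Sum = 0.8499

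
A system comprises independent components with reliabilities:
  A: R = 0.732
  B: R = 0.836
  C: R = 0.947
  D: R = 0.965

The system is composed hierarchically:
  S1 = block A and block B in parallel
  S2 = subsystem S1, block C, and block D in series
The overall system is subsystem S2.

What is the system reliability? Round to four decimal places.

Parallel (A and B): 1 − (1 − 0.732000)(1 − 0.836000) = 0.956048
Series ([0.956048], C, and D): 0.956048 × 0.947000 × 0.965000 = 0.8737

0.8737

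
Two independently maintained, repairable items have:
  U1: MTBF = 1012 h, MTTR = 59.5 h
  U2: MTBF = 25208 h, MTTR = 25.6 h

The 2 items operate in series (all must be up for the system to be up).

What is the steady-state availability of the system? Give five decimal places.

0.94351

A(U1) = MTBF/(MTBF+MTTR) = 1012/(1012+59.5) = 0.944470
A(U2) = MTBF/(MTBF+MTTR) = 25208/(25208+25.6) = 0.998985
Series availability: 0.944470 × 0.998985 = 0.94351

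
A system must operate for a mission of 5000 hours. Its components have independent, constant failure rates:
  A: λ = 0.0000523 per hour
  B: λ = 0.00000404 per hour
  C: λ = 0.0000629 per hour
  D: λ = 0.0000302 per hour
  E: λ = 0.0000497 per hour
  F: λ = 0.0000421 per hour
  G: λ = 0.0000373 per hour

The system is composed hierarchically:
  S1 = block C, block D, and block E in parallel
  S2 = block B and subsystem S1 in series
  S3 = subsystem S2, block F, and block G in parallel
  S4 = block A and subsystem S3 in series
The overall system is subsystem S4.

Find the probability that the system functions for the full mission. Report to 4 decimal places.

0.7692

R(A) = exp(−0.0000523 × 5000) = 0.769896
R(B) = exp(−0.00000404 × 5000) = 0.980003
R(C) = exp(−0.0000629 × 5000) = 0.730154
R(D) = exp(−0.0000302 × 5000) = 0.859848
R(E) = exp(−0.0000497 × 5000) = 0.779970
R(F) = exp(−0.0000421 × 5000) = 0.810179
R(G) = exp(−0.0000373 × 5000) = 0.829859
Parallel (C, D, and E): 1 − (1 − 0.730154)(1 − 0.859848)(1 − 0.779970) = 0.991679
Series (B and [0.991679]): 0.980003 × 0.991679 = 0.971848
Parallel ([0.971848], F, and G): 1 − (1 − 0.971848)(1 − 0.810179)(1 − 0.829859) = 0.999091
Series (A and [0.999091]): 0.769896 × 0.999091 = 0.7692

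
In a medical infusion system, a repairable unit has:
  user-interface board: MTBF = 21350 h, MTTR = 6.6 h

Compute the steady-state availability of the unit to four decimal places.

0.9997

A(user-interface board) = MTBF/(MTBF+MTTR) = 21350/(21350+6.6) = 0.9997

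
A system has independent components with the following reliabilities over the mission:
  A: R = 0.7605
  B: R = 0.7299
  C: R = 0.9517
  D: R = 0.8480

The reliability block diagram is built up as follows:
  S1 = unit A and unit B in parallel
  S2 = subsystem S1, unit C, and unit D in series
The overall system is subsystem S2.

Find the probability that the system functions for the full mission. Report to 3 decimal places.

0.755

Parallel (A and B): 1 − (1 − 0.76050)(1 − 0.72990) = 0.93531
Series ([0.93531], C, and D): 0.93531 × 0.95170 × 0.84800 = 0.755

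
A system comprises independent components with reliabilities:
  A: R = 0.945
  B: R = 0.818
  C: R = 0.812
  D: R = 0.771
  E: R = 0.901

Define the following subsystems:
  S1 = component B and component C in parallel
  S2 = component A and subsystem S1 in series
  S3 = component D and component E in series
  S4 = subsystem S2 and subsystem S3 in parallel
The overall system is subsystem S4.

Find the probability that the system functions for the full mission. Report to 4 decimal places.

Parallel (B and C): 1 − (1 − 0.818000)(1 − 0.812000) = 0.965784
Series (A and [0.965784]): 0.945000 × 0.965784 = 0.912666
Series (D and E): 0.771000 × 0.901000 = 0.694671
Parallel ([0.912666] and [0.694671]): 1 − (1 − 0.912666)(1 − 0.694671) = 0.9733

0.9733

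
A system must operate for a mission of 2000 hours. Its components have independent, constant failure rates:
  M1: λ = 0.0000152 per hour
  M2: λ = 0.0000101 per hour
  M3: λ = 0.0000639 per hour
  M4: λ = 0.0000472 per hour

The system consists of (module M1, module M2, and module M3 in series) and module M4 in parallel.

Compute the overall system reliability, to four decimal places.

R(M1) = exp(−0.0000152 × 2000) = 0.970057
R(M2) = exp(−0.0000101 × 2000) = 0.980003
R(M3) = exp(−0.0000639 × 2000) = 0.880029
R(M4) = exp(−0.0000472 × 2000) = 0.909919
Series (M1, M2, and M3): 0.970057 × 0.980003 × 0.880029 = 0.836607
Parallel ([0.836607] and M4): 1 − (1 − 0.836607)(1 − 0.909919) = 0.9853

0.9853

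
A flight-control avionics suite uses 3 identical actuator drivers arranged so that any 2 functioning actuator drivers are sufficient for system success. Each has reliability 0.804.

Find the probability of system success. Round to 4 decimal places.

0.8998

R = Σ_{i=2}^{3} C(3,i) p^i (1−p)^{3−i} with p = 0.804
C(3,2)·0.804^2·0.196^1 = 0.380093
C(3,3)·0.804^3·0.196^0 = 0.519718
Sum = 0.8998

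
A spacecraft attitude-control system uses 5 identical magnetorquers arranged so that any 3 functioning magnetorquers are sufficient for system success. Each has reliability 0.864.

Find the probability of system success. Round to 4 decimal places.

R = Σ_{i=3}^{5} C(5,i) p^i (1−p)^{5−i} with p = 0.864
C(5,3)·0.864^3·0.136^2 = 0.119294
C(5,4)·0.864^4·0.136^1 = 0.378934
C(5,5)·0.864^5·0.136^0 = 0.481469
Sum = 0.9797

0.9797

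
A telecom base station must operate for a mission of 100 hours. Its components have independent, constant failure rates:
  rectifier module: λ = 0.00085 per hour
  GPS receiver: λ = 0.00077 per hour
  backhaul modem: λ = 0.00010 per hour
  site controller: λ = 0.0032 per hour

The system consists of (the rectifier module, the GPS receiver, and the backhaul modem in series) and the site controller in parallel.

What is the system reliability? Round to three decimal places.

R(rectifier module) = exp(−0.00085 × 100) = 0.91851
R(GPS receiver) = exp(−0.00077 × 100) = 0.92589
R(backhaul modem) = exp(−0.00010 × 100) = 0.99005
R(site controller) = exp(−0.0032 × 100) = 0.72615
Series (rectifier module, GPS receiver, and backhaul modem): 0.91851 × 0.92589 × 0.99005 = 0.84198
Parallel ([0.84198] and site controller): 1 − (1 − 0.84198)(1 − 0.72615) = 0.957

0.957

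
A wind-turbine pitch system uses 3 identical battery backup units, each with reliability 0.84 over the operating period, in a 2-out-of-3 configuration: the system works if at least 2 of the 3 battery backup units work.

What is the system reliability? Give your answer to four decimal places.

0.9314

R = Σ_{i=2}^{3} C(3,i) p^i (1−p)^{3−i} with p = 0.84
C(3,2)·0.84^2·0.16^1 = 0.338688
C(3,3)·0.84^3·0.16^0 = 0.592704
Sum = 0.9314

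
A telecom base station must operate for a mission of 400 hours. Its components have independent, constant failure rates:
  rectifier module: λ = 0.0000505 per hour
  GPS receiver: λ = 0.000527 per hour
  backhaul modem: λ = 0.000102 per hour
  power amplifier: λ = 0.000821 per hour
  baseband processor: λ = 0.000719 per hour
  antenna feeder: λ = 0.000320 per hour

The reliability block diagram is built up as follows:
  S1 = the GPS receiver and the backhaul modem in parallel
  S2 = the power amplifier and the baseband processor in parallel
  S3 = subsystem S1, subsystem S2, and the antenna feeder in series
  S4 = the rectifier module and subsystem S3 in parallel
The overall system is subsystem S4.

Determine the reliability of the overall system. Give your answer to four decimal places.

R(rectifier module) = exp(−0.0000505 × 400) = 0.980003
R(GPS receiver) = exp(−0.000527 × 400) = 0.809936
R(backhaul modem) = exp(−0.000102 × 400) = 0.960021
R(power amplifier) = exp(−0.000821 × 400) = 0.720075
R(baseband processor) = exp(−0.000719 × 400) = 0.750062
R(antenna feeder) = exp(−0.000320 × 400) = 0.879853
Parallel (GPS receiver and backhaul modem): 1 − (1 − 0.809936)(1 − 0.960021) = 0.992401
Parallel (power amplifier and baseband processor): 1 − (1 − 0.720075)(1 − 0.750062) = 0.930036
Series ([0.992401], [0.930036], and antenna feeder): 0.992401 × 0.930036 × 0.879853 = 0.812077
Parallel (rectifier module and [0.812077]): 1 − (1 − 0.980003)(1 − 0.812077) = 0.9962

0.9962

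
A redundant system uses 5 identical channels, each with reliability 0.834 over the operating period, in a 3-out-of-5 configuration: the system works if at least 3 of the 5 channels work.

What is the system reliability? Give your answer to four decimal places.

R = Σ_{i=3}^{5} C(5,i) p^i (1−p)^{5−i} with p = 0.834
C(5,3)·0.834^3·0.166^2 = 0.159851
C(5,4)·0.834^4·0.166^1 = 0.401552
C(5,5)·0.834^5·0.166^0 = 0.403488
Sum = 0.9649

0.9649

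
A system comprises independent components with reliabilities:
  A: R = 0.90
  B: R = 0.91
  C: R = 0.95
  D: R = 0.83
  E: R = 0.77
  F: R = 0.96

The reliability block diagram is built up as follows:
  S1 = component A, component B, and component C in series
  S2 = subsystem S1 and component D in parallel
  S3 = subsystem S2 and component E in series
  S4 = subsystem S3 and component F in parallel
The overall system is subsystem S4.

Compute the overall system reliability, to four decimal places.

Series (A, B, and C): 0.900000 × 0.910000 × 0.950000 = 0.778050
Parallel ([0.778050] and D): 1 − (1 − 0.778050)(1 − 0.830000) = 0.962269
Series ([0.962269] and E): 0.962269 × 0.770000 = 0.740947
Parallel ([0.740947] and F): 1 − (1 − 0.740947)(1 − 0.960000) = 0.9896

0.9896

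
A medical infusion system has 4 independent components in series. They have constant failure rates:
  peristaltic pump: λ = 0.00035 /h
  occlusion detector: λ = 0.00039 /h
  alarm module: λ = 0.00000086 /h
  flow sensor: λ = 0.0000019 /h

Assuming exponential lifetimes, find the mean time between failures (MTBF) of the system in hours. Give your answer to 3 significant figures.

Series of exponential components: λ_sys = Σ λ_i
λ_sys = 0.00035 + 0.00039 + 0.00000086 + 0.0000019 = 7.4276e-04 /h
MTBF = 1 / λ_sys = 1350 h

1350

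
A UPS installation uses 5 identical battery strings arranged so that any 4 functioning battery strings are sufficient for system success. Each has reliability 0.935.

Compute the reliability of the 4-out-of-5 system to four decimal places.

R = Σ_{i=4}^{5} C(5,i) p^i (1−p)^{5−i} with p = 0.935
C(5,4)·0.935^4·0.065^1 = 0.248388
C(5,5)·0.935^5·0.065^0 = 0.714592
Sum = 0.9630

0.9630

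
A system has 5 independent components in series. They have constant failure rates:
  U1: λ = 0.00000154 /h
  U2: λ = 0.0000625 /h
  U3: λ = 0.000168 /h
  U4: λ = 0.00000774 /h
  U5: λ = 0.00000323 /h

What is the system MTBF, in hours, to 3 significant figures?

4120

Series of exponential components: λ_sys = Σ λ_i
λ_sys = 0.00000154 + 0.0000625 + 0.000168 + 0.00000774 + 0.00000323 = 2.4301e-04 /h
MTBF = 1 / λ_sys = 4120 h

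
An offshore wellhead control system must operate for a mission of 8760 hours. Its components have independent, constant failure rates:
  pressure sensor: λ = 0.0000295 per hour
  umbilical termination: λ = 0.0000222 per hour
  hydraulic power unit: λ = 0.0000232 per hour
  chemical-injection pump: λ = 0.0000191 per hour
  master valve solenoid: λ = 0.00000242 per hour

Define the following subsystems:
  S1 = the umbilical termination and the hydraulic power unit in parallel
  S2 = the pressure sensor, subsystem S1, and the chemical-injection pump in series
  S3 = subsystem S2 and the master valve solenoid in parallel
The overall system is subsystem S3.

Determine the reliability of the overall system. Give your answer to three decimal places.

0.992

R(pressure sensor) = exp(−0.0000295 × 8760) = 0.77227
R(umbilical termination) = exp(−0.0000222 × 8760) = 0.82327
R(hydraulic power unit) = exp(−0.0000232 × 8760) = 0.81609
R(chemical-injection pump) = exp(−0.0000191 × 8760) = 0.84593
R(master valve solenoid) = exp(−0.00000242 × 8760) = 0.97902
Parallel (umbilical termination and hydraulic power unit): 1 − (1 − 0.82327)(1 − 0.81609) = 0.96750
Series (pressure sensor, [0.96750], and chemical-injection pump): 0.77227 × 0.96750 × 0.84593 = 0.63205
Parallel ([0.63205] and master valve solenoid): 1 − (1 − 0.63205)(1 − 0.97902) = 0.992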